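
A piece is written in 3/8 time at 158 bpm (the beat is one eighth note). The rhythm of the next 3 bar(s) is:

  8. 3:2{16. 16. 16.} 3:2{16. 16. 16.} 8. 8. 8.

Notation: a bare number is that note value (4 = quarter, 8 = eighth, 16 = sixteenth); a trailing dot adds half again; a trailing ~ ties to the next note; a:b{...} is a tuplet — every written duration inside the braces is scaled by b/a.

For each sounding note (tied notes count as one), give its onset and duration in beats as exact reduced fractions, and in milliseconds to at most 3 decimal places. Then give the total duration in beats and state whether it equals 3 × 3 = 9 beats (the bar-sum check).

1) 0.0ms=0b +569.62ms=3/2b
2) 569.62ms=3/2b +189.873ms=1/2b
3) 759.494ms=2b +189.873ms=1/2b
4) 949.367ms=5/2b +189.873ms=1/2b
5) 1139.241ms=3b +189.873ms=1/2b
6) 1329.114ms=7/2b +189.873ms=1/2b
7) 1518.987ms=4b +189.873ms=1/2b
8) 1708.861ms=9/2b +569.62ms=3/2b
9) 2278.481ms=6b +569.62ms=3/2b
10) 2848.101ms=15/2b +569.62ms=3/2b
Σ=9b of 9 (158bpm 3/8) — PASS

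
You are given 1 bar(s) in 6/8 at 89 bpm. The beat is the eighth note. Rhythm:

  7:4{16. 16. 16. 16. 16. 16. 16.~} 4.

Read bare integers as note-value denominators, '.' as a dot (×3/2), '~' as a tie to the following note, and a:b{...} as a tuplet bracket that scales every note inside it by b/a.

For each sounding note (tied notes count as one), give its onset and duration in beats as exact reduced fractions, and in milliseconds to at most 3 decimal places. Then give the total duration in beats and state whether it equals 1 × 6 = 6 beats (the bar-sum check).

1) 0.0ms=0b +288.925ms=3/7b
2) 288.925ms=3/7b +288.925ms=3/7b
3) 577.849ms=6/7b +288.925ms=3/7b
4) 866.774ms=9/7b +288.925ms=3/7b
5) 1155.698ms=12/7b +288.925ms=3/7b
6) 1444.623ms=15/7b +288.925ms=3/7b
7) 1733.547ms=18/7b +2311.396ms=24/7b
Σ=6b of 6 (89bpm 6/8) — PASS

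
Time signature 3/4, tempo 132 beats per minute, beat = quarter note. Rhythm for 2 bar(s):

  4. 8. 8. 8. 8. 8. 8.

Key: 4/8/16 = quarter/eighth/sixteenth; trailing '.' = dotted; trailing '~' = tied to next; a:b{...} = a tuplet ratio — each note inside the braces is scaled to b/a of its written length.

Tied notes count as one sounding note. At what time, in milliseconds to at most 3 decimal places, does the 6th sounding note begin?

note 6 onset = 9/2b = 2045.455ms

1. 0.0ms @ 0 + 681.818ms (3/2)
2. 681.818ms @ 3/2 + 340.909ms (3/4)
3. 1022.727ms @ 9/4 + 340.909ms (3/4)
4. 1363.636ms @ 3 + 340.909ms (3/4)
5. 1704.545ms @ 15/4 + 340.909ms (3/4)
6. 2045.455ms @ 9/2 + 340.909ms (3/4)
7. 2386.364ms @ 21/4 + 340.909ms (3/4)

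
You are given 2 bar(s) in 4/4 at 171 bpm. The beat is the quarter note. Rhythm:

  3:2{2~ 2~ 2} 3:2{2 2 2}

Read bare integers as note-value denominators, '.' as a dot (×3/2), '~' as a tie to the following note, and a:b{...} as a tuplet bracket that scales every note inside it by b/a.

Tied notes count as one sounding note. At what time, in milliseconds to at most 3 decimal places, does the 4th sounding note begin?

1. 0.0ms @ 0 + 1403.509ms (4)
2. 1403.509ms @ 4 + 467.836ms (4/3)
3. 1871.345ms @ 16/3 + 467.836ms (4/3)
4. 2339.181ms @ 20/3 + 467.836ms (4/3)

note 4 onset = 20/3b = 2339.181ms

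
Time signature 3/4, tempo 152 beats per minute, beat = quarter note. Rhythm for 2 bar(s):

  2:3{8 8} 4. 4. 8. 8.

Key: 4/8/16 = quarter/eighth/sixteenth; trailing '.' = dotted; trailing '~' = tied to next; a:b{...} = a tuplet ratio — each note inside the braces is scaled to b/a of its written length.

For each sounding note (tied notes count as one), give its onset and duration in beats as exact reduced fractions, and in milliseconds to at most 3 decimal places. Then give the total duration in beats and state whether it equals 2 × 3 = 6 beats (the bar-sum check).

1) 0.0ms=0b +296.053ms=3/4b
2) 296.053ms=3/4b +296.053ms=3/4b
3) 592.105ms=3/2b +592.105ms=3/2b
4) 1184.211ms=3b +592.105ms=3/2b
5) 1776.316ms=9/2b +296.053ms=3/4b
6) 2072.368ms=21/4b +296.053ms=3/4b
Σ=6b of 6 (152bpm 3/4) — PASS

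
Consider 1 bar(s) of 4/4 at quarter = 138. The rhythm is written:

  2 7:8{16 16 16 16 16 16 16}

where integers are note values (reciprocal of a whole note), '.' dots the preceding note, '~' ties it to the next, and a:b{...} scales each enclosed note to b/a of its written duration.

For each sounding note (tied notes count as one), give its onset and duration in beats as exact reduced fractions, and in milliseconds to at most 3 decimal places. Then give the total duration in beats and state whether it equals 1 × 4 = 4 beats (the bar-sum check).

1) 0.0ms=0b +869.565ms=2b
2) 869.565ms=2b +124.224ms=2/7b
3) 993.789ms=16/7b +124.224ms=2/7b
4) 1118.012ms=18/7b +124.224ms=2/7b
5) 1242.236ms=20/7b +124.224ms=2/7b
6) 1366.46ms=22/7b +124.224ms=2/7b
7) 1490.683ms=24/7b +124.224ms=2/7b
8) 1614.907ms=26/7b +124.224ms=2/7b
Σ=4b of 4 (138bpm 4/4) — PASS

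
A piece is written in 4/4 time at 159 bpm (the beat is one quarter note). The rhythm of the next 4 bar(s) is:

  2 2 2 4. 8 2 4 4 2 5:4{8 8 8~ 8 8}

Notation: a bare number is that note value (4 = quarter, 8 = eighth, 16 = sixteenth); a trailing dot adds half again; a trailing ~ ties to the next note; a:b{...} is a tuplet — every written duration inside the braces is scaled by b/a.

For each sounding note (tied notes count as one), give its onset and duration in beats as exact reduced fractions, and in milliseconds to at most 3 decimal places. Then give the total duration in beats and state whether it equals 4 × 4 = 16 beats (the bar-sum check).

1) 0.0ms=0b +754.717ms=2b
2) 754.717ms=2b +754.717ms=2b
3) 1509.434ms=4b +754.717ms=2b
4) 2264.151ms=6b +566.038ms=3/2b
5) 2830.189ms=15/2b +188.679ms=1/2b
6) 3018.868ms=8b +754.717ms=2b
7) 3773.585ms=10b +377.358ms=1b
8) 4150.943ms=11b +377.358ms=1b
9) 4528.302ms=12b +754.717ms=2b
10) 5283.019ms=14b +150.943ms=2/5b
11) 5433.962ms=72/5b +150.943ms=2/5b
12) 5584.906ms=74/5b +301.887ms=4/5b
13) 5886.792ms=78/5b +150.943ms=2/5b
Σ=16b of 16 (159bpm 4/4) — PASS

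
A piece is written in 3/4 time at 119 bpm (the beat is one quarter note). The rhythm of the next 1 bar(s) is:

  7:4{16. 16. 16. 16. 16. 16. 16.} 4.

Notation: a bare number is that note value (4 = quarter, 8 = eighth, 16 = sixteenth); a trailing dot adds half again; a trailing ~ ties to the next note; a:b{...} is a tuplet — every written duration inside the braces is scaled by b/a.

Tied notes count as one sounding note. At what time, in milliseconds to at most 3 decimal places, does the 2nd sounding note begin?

note 2 onset = 3/14b = 108.043ms

1. 0.0ms @ 0 + 108.043ms (3/14)
2. 108.043ms @ 3/14 + 108.043ms (3/14)
3. 216.086ms @ 3/7 + 108.043ms (3/14)
4. 324.13ms @ 9/14 + 108.043ms (3/14)
5. 432.173ms @ 6/7 + 108.043ms (3/14)
6. 540.216ms @ 15/14 + 108.043ms (3/14)
7. 648.259ms @ 9/7 + 108.043ms (3/14)
8. 756.303ms @ 3/2 + 756.303ms (3/2)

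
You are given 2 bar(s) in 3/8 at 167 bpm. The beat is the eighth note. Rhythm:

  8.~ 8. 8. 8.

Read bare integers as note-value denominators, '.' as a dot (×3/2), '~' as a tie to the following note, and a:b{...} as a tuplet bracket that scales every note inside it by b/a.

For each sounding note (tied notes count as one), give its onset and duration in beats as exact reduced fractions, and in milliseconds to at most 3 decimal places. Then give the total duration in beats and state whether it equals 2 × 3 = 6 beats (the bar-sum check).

1) 0.0ms=0b +1077.844ms=3b
2) 1077.844ms=3b +538.922ms=3/2b
3) 1616.766ms=9/2b +538.922ms=3/2b
Σ=6b of 6 (167bpm 3/8) — PASS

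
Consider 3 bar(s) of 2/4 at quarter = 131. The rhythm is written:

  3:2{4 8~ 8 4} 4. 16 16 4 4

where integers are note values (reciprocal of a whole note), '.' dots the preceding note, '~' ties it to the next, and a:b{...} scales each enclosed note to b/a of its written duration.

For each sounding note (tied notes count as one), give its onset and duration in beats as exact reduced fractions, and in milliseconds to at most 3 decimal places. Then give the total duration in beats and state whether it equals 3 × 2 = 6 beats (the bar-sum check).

1) 0.0ms=0b +305.344ms=2/3b
2) 305.344ms=2/3b +305.344ms=2/3b
3) 610.687ms=4/3b +305.344ms=2/3b
4) 916.031ms=2b +687.023ms=3/2b
5) 1603.053ms=7/2b +114.504ms=1/4b
6) 1717.557ms=15/4b +114.504ms=1/4b
7) 1832.061ms=4b +458.015ms=1b
8) 2290.076ms=5b +458.015ms=1b
Σ=6b of 6 (131bpm 2/4) — PASS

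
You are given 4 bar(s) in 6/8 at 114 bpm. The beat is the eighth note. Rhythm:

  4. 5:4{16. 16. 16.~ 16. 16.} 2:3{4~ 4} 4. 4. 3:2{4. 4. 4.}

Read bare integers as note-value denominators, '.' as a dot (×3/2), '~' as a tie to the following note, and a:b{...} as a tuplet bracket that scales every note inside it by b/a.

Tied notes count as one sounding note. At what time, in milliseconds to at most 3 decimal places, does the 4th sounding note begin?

1. 0.0ms @ 0 + 1578.947ms (3)
2. 1578.947ms @ 3 + 315.789ms (3/5)
3. 1894.737ms @ 18/5 + 315.789ms (3/5)
4. 2210.526ms @ 21/5 + 631.579ms (6/5)
5. 2842.105ms @ 27/5 + 315.789ms (3/5)
6. 3157.895ms @ 6 + 3157.895ms (6)
7. 6315.789ms @ 12 + 1578.947ms (3)
8. 7894.737ms @ 15 + 1578.947ms (3)
9. 9473.684ms @ 18 + 1052.632ms (2)
10. 10526.316ms @ 20 + 1052.632ms (2)
11. 11578.947ms @ 22 + 1052.632ms (2)

note 4 onset = 21/5b = 2210.526ms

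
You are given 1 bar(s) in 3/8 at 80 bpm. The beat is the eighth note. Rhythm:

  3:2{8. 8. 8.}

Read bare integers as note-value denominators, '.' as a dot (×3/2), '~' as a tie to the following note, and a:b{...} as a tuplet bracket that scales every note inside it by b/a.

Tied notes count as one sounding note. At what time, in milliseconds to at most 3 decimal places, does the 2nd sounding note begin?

note 2 onset = 1b = 750.0ms

1. 0.0ms @ 0 + 750.0ms (1)
2. 750.0ms @ 1 + 750.0ms (1)
3. 1500.0ms @ 2 + 750.0ms (1)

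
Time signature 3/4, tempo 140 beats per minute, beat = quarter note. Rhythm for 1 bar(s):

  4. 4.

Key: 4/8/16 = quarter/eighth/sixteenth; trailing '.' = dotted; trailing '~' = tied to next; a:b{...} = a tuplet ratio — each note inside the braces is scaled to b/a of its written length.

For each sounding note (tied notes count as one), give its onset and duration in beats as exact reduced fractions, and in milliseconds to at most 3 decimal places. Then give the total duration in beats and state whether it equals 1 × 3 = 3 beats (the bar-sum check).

1) 0.0ms=0b +642.857ms=3/2b
2) 642.857ms=3/2b +642.857ms=3/2b
Σ=3b of 3 (140bpm 3/4) — PASS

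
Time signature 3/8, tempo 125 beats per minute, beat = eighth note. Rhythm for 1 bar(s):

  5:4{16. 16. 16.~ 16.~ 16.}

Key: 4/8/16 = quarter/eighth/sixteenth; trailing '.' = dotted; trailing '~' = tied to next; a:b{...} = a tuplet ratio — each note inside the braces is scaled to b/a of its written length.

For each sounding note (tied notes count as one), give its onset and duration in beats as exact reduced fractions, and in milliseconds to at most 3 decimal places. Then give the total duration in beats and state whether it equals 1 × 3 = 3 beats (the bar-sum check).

1) 0.0ms=0b +288.0ms=3/5b
2) 288.0ms=3/5b +288.0ms=3/5b
3) 576.0ms=6/5b +864.0ms=9/5b
Σ=3b of 3 (125bpm 3/8) — PASS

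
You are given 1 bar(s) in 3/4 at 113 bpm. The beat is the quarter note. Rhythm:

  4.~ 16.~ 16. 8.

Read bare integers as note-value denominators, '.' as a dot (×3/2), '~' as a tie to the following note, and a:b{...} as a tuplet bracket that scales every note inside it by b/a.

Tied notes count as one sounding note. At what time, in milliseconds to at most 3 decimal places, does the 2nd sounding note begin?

1. 0.0ms @ 0 + 1194.69ms (9/4)
2. 1194.69ms @ 9/4 + 398.23ms (3/4)

note 2 onset = 9/4b = 1194.69ms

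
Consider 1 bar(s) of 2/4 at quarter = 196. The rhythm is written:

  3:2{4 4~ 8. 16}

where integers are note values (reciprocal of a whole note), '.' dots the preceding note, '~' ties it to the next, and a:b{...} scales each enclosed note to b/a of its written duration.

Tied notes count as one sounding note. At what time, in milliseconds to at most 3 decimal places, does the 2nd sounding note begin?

1. 0.0ms @ 0 + 204.082ms (2/3)
2. 204.082ms @ 2/3 + 357.143ms (7/6)
3. 561.224ms @ 11/6 + 51.02ms (1/6)

note 2 onset = 2/3b = 204.082ms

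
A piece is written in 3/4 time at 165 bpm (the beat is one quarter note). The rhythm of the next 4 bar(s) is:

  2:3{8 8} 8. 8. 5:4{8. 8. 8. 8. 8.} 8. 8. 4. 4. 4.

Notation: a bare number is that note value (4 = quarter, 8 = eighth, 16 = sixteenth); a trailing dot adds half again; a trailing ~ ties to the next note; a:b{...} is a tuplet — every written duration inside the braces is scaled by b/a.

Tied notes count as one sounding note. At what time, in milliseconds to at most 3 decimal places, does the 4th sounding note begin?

1. 0.0ms @ 0 + 272.727ms (3/4)
2. 272.727ms @ 3/4 + 272.727ms (3/4)
3. 545.455ms @ 3/2 + 272.727ms (3/4)
4. 818.182ms @ 9/4 + 272.727ms (3/4)
5. 1090.909ms @ 3 + 218.182ms (3/5)
6. 1309.091ms @ 18/5 + 218.182ms (3/5)
7. 1527.273ms @ 21/5 + 218.182ms (3/5)
8. 1745.455ms @ 24/5 + 218.182ms (3/5)
9. 1963.636ms @ 27/5 + 218.182ms (3/5)
10. 2181.818ms @ 6 + 272.727ms (3/4)
11. 2454.545ms @ 27/4 + 272.727ms (3/4)
12. 2727.273ms @ 15/2 + 545.455ms (3/2)
13. 3272.727ms @ 9 + 545.455ms (3/2)
14. 3818.182ms @ 21/2 + 545.455ms (3/2)

note 4 onset = 9/4b = 818.182ms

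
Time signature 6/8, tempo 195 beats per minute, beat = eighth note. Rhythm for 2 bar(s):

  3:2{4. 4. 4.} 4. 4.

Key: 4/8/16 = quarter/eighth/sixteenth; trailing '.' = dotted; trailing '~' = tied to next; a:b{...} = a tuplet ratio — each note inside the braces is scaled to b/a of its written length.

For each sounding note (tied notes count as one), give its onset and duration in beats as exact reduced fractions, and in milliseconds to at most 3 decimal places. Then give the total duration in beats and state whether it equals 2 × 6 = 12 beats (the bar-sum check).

1) 0.0ms=0b +615.385ms=2b
2) 615.385ms=2b +615.385ms=2b
3) 1230.769ms=4b +615.385ms=2b
4) 1846.154ms=6b +923.077ms=3b
5) 2769.231ms=9b +923.077ms=3b
Σ=12b of 12 (195bpm 6/8) — PASS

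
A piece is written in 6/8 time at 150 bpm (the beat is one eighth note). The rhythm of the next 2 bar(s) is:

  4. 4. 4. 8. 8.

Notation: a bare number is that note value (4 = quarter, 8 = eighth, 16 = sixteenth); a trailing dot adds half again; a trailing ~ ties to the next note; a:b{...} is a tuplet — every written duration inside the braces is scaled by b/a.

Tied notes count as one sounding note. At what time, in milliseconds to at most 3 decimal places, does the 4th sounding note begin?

1. 0.0ms @ 0 + 1200.0ms (3)
2. 1200.0ms @ 3 + 1200.0ms (3)
3. 2400.0ms @ 6 + 1200.0ms (3)
4. 3600.0ms @ 9 + 600.0ms (3/2)
5. 4200.0ms @ 21/2 + 600.0ms (3/2)

note 4 onset = 9b = 3600.0ms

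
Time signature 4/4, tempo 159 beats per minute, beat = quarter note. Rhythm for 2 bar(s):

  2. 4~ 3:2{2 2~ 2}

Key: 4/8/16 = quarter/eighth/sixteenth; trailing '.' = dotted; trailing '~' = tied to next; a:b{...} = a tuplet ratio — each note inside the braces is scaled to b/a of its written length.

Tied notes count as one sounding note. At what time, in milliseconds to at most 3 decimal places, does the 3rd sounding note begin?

1. 0.0ms @ 0 + 1132.075ms (3)
2. 1132.075ms @ 3 + 880.503ms (7/3)
3. 2012.579ms @ 16/3 + 1006.289ms (8/3)

note 3 onset = 16/3b = 2012.579ms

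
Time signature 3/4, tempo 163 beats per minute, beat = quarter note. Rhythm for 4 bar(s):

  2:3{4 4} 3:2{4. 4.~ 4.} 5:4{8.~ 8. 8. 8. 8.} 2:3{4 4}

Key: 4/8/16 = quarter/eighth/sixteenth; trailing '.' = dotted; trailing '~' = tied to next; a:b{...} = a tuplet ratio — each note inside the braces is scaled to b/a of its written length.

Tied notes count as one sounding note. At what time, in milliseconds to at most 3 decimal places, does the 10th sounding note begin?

note 10 onset = 21/2b = 3865.031ms

1. 0.0ms @ 0 + 552.147ms (3/2)
2. 552.147ms @ 3/2 + 552.147ms (3/2)
3. 1104.294ms @ 3 + 368.098ms (1)
4. 1472.393ms @ 4 + 736.196ms (2)
5. 2208.589ms @ 6 + 441.718ms (6/5)
6. 2650.307ms @ 36/5 + 220.859ms (3/5)
7. 2871.166ms @ 39/5 + 220.859ms (3/5)
8. 3092.025ms @ 42/5 + 220.859ms (3/5)
9. 3312.883ms @ 9 + 552.147ms (3/2)
10. 3865.031ms @ 21/2 + 552.147ms (3/2)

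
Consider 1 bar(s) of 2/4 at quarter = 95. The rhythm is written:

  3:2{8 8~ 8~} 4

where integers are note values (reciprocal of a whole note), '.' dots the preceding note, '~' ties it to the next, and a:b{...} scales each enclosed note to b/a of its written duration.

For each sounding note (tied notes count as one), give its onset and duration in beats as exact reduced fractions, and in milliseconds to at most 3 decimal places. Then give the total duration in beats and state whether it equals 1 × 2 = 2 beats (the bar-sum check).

1) 0.0ms=0b +210.526ms=1/3b
2) 210.526ms=1/3b +1052.632ms=5/3b
Σ=2b of 2 (95bpm 2/4) — PASS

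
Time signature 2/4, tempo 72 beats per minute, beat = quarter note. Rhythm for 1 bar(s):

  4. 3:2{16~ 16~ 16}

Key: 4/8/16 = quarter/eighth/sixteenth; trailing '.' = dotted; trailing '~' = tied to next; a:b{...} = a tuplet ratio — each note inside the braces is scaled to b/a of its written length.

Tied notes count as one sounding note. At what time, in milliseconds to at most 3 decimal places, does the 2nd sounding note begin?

1. 0.0ms @ 0 + 1250.0ms (3/2)
2. 1250.0ms @ 3/2 + 416.667ms (1/2)

note 2 onset = 3/2b = 1250.0ms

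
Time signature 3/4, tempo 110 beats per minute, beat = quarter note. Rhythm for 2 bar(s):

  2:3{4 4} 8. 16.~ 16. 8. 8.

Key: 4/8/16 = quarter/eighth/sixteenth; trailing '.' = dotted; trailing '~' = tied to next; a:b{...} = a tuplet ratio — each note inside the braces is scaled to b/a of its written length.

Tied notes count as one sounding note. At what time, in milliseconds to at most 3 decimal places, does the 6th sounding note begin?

note 6 onset = 21/4b = 2863.636ms

1. 0.0ms @ 0 + 818.182ms (3/2)
2. 818.182ms @ 3/2 + 818.182ms (3/2)
3. 1636.364ms @ 3 + 409.091ms (3/4)
4. 2045.455ms @ 15/4 + 409.091ms (3/4)
5. 2454.545ms @ 9/2 + 409.091ms (3/4)
6. 2863.636ms @ 21/4 + 409.091ms (3/4)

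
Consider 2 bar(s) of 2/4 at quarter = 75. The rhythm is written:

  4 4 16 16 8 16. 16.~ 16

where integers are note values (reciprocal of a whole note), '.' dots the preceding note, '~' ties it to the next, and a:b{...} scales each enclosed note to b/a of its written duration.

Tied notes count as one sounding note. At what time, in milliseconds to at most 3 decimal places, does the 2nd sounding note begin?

note 2 onset = 1b = 800.0ms

1. 0.0ms @ 0 + 800.0ms (1)
2. 800.0ms @ 1 + 800.0ms (1)
3. 1600.0ms @ 2 + 200.0ms (1/4)
4. 1800.0ms @ 9/4 + 200.0ms (1/4)
5. 2000.0ms @ 5/2 + 400.0ms (1/2)
6. 2400.0ms @ 3 + 300.0ms (3/8)
7. 2700.0ms @ 27/8 + 500.0ms (5/8)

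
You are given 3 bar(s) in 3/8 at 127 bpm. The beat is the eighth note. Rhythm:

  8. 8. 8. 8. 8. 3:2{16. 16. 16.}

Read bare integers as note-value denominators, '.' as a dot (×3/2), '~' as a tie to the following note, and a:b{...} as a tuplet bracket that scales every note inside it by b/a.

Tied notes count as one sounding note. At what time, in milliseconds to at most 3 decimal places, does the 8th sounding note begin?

note 8 onset = 17/2b = 4015.748ms

1. 0.0ms @ 0 + 708.661ms (3/2)
2. 708.661ms @ 3/2 + 708.661ms (3/2)
3. 1417.323ms @ 3 + 708.661ms (3/2)
4. 2125.984ms @ 9/2 + 708.661ms (3/2)
5. 2834.646ms @ 6 + 708.661ms (3/2)
6. 3543.307ms @ 15/2 + 236.22ms (1/2)
7. 3779.528ms @ 8 + 236.22ms (1/2)
8. 4015.748ms @ 17/2 + 236.22ms (1/2)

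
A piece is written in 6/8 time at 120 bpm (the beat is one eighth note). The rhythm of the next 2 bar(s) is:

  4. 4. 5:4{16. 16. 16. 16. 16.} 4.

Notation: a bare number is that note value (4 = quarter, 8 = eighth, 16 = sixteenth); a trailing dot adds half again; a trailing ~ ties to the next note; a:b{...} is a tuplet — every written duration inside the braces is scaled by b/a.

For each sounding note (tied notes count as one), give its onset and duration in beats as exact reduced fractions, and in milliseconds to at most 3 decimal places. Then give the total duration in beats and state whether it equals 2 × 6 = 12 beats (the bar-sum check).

1) 0.0ms=0b +1500.0ms=3b
2) 1500.0ms=3b +1500.0ms=3b
3) 3000.0ms=6b +300.0ms=3/5b
4) 3300.0ms=33/5b +300.0ms=3/5b
5) 3600.0ms=36/5b +300.0ms=3/5b
6) 3900.0ms=39/5b +300.0ms=3/5b
7) 4200.0ms=42/5b +300.0ms=3/5b
8) 4500.0ms=9b +1500.0ms=3b
Σ=12b of 12 (120bpm 6/8) — PASS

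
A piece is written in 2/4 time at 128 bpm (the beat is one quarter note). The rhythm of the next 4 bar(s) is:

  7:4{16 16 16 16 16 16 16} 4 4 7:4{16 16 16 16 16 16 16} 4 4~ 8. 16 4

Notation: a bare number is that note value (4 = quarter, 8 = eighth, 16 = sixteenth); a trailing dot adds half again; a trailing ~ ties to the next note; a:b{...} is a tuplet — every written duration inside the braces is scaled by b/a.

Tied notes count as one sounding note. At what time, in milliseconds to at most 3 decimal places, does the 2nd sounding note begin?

note 2 onset = 1/7b = 66.964ms

1. 0.0ms @ 0 + 66.964ms (1/7)
2. 66.964ms @ 1/7 + 66.964ms (1/7)
3. 133.929ms @ 2/7 + 66.964ms (1/7)
4. 200.893ms @ 3/7 + 66.964ms (1/7)
5. 267.857ms @ 4/7 + 66.964ms (1/7)
6. 334.821ms @ 5/7 + 66.964ms (1/7)
7. 401.786ms @ 6/7 + 66.964ms (1/7)
8. 468.75ms @ 1 + 468.75ms (1)
9. 937.5ms @ 2 + 468.75ms (1)
10. 1406.25ms @ 3 + 66.964ms (1/7)
11. 1473.214ms @ 22/7 + 66.964ms (1/7)
12. 1540.179ms @ 23/7 + 66.964ms (1/7)
13. 1607.143ms @ 24/7 + 66.964ms (1/7)
14. 1674.107ms @ 25/7 + 66.964ms (1/7)
15. 1741.071ms @ 26/7 + 66.964ms (1/7)
16. 1808.036ms @ 27/7 + 66.964ms (1/7)
17. 1875.0ms @ 4 + 468.75ms (1)
18. 2343.75ms @ 5 + 820.312ms (7/4)
19. 3164.062ms @ 27/4 + 117.188ms (1/4)
20. 3281.25ms @ 7 + 468.75ms (1)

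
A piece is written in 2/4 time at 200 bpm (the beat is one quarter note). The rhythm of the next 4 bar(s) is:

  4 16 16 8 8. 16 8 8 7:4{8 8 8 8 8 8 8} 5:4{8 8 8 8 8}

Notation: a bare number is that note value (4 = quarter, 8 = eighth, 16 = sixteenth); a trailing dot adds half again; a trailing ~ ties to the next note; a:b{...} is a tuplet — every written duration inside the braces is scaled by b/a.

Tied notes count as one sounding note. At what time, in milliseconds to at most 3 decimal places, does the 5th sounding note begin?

note 5 onset = 2b = 600.0ms

1. 0.0ms @ 0 + 300.0ms (1)
2. 300.0ms @ 1 + 75.0ms (1/4)
3. 375.0ms @ 5/4 + 75.0ms (1/4)
4. 450.0ms @ 3/2 + 150.0ms (1/2)
5. 600.0ms @ 2 + 225.0ms (3/4)
6. 825.0ms @ 11/4 + 75.0ms (1/4)
7. 900.0ms @ 3 + 150.0ms (1/2)
8. 1050.0ms @ 7/2 + 150.0ms (1/2)
9. 1200.0ms @ 4 + 85.714ms (2/7)
10. 1285.714ms @ 30/7 + 85.714ms (2/7)
11. 1371.429ms @ 32/7 + 85.714ms (2/7)
12. 1457.143ms @ 34/7 + 85.714ms (2/7)
13. 1542.857ms @ 36/7 + 85.714ms (2/7)
14. 1628.571ms @ 38/7 + 85.714ms (2/7)
15. 1714.286ms @ 40/7 + 85.714ms (2/7)
16. 1800.0ms @ 6 + 120.0ms (2/5)
17. 1920.0ms @ 32/5 + 120.0ms (2/5)
18. 2040.0ms @ 34/5 + 120.0ms (2/5)
19. 2160.0ms @ 36/5 + 120.0ms (2/5)
20. 2280.0ms @ 38/5 + 120.0ms (2/5)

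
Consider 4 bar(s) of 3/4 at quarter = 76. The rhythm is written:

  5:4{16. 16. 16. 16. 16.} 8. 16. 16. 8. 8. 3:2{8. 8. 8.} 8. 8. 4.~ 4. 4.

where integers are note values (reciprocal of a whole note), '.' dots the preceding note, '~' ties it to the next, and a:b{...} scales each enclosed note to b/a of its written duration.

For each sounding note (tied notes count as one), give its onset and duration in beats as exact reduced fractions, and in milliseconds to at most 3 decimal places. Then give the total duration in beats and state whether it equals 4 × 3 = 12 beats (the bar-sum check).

1) 0.0ms=0b +236.842ms=3/10b
2) 236.842ms=3/10b +236.842ms=3/10b
3) 473.684ms=3/5b +236.842ms=3/10b
4) 710.526ms=9/10b +236.842ms=3/10b
5) 947.368ms=6/5b +236.842ms=3/10b
6) 1184.211ms=3/2b +592.105ms=3/4b
7) 1776.316ms=9/4b +296.053ms=3/8b
8) 2072.368ms=21/8b +296.053ms=3/8b
9) 2368.421ms=3b +592.105ms=3/4b
10) 2960.526ms=15/4b +592.105ms=3/4b
11) 3552.632ms=9/2b +394.737ms=1/2b
12) 3947.368ms=5b +394.737ms=1/2b
13) 4342.105ms=11/2b +394.737ms=1/2b
14) 4736.842ms=6b +592.105ms=3/4b
15) 5328.947ms=27/4b +592.105ms=3/4b
16) 5921.053ms=15/2b +2368.421ms=3b
17) 8289.474ms=21/2b +1184.211ms=3/2b
Σ=12b of 12 (76bpm 3/4) — PASS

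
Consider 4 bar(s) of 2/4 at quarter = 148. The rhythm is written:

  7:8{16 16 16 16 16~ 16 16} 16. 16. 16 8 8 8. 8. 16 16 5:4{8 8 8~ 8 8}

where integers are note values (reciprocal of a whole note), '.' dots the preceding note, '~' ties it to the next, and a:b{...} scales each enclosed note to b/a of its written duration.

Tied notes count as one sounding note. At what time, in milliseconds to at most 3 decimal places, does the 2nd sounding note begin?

note 2 onset = 2/7b = 115.83ms

1. 0.0ms @ 0 + 115.83ms (2/7)
2. 115.83ms @ 2/7 + 115.83ms (2/7)
3. 231.66ms @ 4/7 + 115.83ms (2/7)
4. 347.49ms @ 6/7 + 115.83ms (2/7)
5. 463.32ms @ 8/7 + 231.66ms (4/7)
6. 694.981ms @ 12/7 + 115.83ms (2/7)
7. 810.811ms @ 2 + 152.027ms (3/8)
8. 962.838ms @ 19/8 + 152.027ms (3/8)
9. 1114.865ms @ 11/4 + 101.351ms (1/4)
10. 1216.216ms @ 3 + 202.703ms (1/2)
11. 1418.919ms @ 7/2 + 202.703ms (1/2)
12. 1621.622ms @ 4 + 304.054ms (3/4)
13. 1925.676ms @ 19/4 + 304.054ms (3/4)
14. 2229.73ms @ 11/2 + 101.351ms (1/4)
15. 2331.081ms @ 23/4 + 101.351ms (1/4)
16. 2432.432ms @ 6 + 162.162ms (2/5)
17. 2594.595ms @ 32/5 + 162.162ms (2/5)
18. 2756.757ms @ 34/5 + 324.324ms (4/5)
19. 3081.081ms @ 38/5 + 162.162ms (2/5)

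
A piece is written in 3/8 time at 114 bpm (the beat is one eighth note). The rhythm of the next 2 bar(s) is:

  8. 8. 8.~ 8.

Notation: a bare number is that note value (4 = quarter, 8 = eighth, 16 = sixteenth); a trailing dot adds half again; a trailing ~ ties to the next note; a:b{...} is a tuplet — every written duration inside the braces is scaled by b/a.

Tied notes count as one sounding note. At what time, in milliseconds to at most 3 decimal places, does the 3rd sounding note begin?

1. 0.0ms @ 0 + 789.474ms (3/2)
2. 789.474ms @ 3/2 + 789.474ms (3/2)
3. 1578.947ms @ 3 + 1578.947ms (3)

note 3 onset = 3b = 1578.947ms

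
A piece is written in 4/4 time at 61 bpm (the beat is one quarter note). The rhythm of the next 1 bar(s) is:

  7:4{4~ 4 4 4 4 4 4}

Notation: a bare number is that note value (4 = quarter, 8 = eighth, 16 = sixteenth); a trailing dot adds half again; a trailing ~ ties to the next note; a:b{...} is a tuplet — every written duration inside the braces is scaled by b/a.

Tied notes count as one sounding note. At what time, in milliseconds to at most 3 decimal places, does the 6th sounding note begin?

note 6 onset = 24/7b = 3372.365ms

1. 0.0ms @ 0 + 1124.122ms (8/7)
2. 1124.122ms @ 8/7 + 562.061ms (4/7)
3. 1686.183ms @ 12/7 + 562.061ms (4/7)
4. 2248.244ms @ 16/7 + 562.061ms (4/7)
5. 2810.304ms @ 20/7 + 562.061ms (4/7)
6. 3372.365ms @ 24/7 + 562.061ms (4/7)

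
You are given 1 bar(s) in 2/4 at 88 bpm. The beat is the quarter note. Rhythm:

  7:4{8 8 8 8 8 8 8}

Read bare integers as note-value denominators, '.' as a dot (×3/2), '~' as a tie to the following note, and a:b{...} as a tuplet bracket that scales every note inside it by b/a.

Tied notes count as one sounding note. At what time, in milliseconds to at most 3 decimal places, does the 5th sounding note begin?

note 5 onset = 8/7b = 779.221ms

1. 0.0ms @ 0 + 194.805ms (2/7)
2. 194.805ms @ 2/7 + 194.805ms (2/7)
3. 389.61ms @ 4/7 + 194.805ms (2/7)
4. 584.416ms @ 6/7 + 194.805ms (2/7)
5. 779.221ms @ 8/7 + 194.805ms (2/7)
6. 974.026ms @ 10/7 + 194.805ms (2/7)
7. 1168.831ms @ 12/7 + 194.805ms (2/7)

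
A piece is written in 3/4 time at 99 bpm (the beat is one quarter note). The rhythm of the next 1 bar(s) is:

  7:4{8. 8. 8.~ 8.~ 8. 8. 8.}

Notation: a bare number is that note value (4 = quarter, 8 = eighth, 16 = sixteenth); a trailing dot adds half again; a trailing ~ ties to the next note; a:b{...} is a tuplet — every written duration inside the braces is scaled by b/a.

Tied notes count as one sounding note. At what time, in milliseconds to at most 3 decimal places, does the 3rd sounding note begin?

note 3 onset = 6/7b = 519.481ms

1. 0.0ms @ 0 + 259.74ms (3/7)
2. 259.74ms @ 3/7 + 259.74ms (3/7)
3. 519.481ms @ 6/7 + 779.221ms (9/7)
4. 1298.701ms @ 15/7 + 259.74ms (3/7)
5. 1558.442ms @ 18/7 + 259.74ms (3/7)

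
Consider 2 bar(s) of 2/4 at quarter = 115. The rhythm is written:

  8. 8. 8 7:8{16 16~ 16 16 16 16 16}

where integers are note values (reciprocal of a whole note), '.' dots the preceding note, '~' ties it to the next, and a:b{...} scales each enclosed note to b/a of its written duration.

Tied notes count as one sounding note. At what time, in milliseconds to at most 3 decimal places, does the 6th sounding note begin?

note 6 onset = 20/7b = 1490.683ms

1. 0.0ms @ 0 + 391.304ms (3/4)
2. 391.304ms @ 3/4 + 391.304ms (3/4)
3. 782.609ms @ 3/2 + 260.87ms (1/2)
4. 1043.478ms @ 2 + 149.068ms (2/7)
5. 1192.547ms @ 16/7 + 298.137ms (4/7)
6. 1490.683ms @ 20/7 + 149.068ms (2/7)
7. 1639.752ms @ 22/7 + 149.068ms (2/7)
8. 1788.82ms @ 24/7 + 149.068ms (2/7)
9. 1937.888ms @ 26/7 + 149.068ms (2/7)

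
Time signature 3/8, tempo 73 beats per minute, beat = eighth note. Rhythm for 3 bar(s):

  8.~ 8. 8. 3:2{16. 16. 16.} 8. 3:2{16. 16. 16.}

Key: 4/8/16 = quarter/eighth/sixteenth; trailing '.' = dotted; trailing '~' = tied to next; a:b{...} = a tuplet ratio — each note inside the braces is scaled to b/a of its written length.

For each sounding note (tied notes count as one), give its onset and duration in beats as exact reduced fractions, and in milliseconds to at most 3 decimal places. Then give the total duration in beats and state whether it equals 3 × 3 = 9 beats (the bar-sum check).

1) 0.0ms=0b +2465.753ms=3b
2) 2465.753ms=3b +1232.877ms=3/2b
3) 3698.63ms=9/2b +410.959ms=1/2b
4) 4109.589ms=5b +410.959ms=1/2b
5) 4520.548ms=11/2b +410.959ms=1/2b
6) 4931.507ms=6b +1232.877ms=3/2b
7) 6164.384ms=15/2b +410.959ms=1/2b
8) 6575.342ms=8b +410.959ms=1/2b
9) 6986.301ms=17/2b +410.959ms=1/2b
Σ=9b of 9 (73bpm 3/8) — PASS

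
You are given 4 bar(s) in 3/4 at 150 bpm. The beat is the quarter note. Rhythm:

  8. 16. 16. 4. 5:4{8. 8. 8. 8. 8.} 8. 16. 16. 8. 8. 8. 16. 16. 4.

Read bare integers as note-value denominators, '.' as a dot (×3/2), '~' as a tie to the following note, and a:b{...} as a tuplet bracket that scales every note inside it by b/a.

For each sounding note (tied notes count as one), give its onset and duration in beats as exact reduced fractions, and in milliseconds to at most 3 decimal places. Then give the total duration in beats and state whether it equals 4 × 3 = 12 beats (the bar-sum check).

1) 0.0ms=0b +300.0ms=3/4b
2) 300.0ms=3/4b +150.0ms=3/8b
3) 450.0ms=9/8b +150.0ms=3/8b
4) 600.0ms=3/2b +600.0ms=3/2b
5) 1200.0ms=3b +240.0ms=3/5b
6) 1440.0ms=18/5b +240.0ms=3/5b
7) 1680.0ms=21/5b +240.0ms=3/5b
8) 1920.0ms=24/5b +240.0ms=3/5b
9) 2160.0ms=27/5b +240.0ms=3/5b
10) 2400.0ms=6b +300.0ms=3/4b
11) 2700.0ms=27/4b +150.0ms=3/8b
12) 2850.0ms=57/8b +150.0ms=3/8b
13) 3000.0ms=15/2b +300.0ms=3/4b
14) 3300.0ms=33/4b +300.0ms=3/4b
15) 3600.0ms=9b +300.0ms=3/4b
16) 3900.0ms=39/4b +150.0ms=3/8b
17) 4050.0ms=81/8b +150.0ms=3/8b
18) 4200.0ms=21/2b +600.0ms=3/2b
Σ=12b of 12 (150bpm 3/4) — PASS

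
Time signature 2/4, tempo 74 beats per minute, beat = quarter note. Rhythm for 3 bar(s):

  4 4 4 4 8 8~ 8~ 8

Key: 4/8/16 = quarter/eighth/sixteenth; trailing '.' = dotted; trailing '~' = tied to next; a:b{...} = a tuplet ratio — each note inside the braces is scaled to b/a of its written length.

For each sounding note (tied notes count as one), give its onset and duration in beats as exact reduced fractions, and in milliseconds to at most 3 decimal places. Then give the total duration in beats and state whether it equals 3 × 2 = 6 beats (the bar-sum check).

1) 0.0ms=0b +810.811ms=1b
2) 810.811ms=1b +810.811ms=1b
3) 1621.622ms=2b +810.811ms=1b
4) 2432.432ms=3b +810.811ms=1b
5) 3243.243ms=4b +405.405ms=1/2b
6) 3648.649ms=9/2b +1216.216ms=3/2b
Σ=6b of 6 (74bpm 2/4) — PASS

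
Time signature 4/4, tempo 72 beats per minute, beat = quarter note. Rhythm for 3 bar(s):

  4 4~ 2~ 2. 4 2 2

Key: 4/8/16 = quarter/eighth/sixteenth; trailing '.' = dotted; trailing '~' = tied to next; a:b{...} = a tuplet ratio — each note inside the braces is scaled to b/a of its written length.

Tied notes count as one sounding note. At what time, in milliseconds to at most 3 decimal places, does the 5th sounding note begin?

note 5 onset = 10b = 8333.333ms

1. 0.0ms @ 0 + 833.333ms (1)
2. 833.333ms @ 1 + 5000.0ms (6)
3. 5833.333ms @ 7 + 833.333ms (1)
4. 6666.667ms @ 8 + 1666.667ms (2)
5. 8333.333ms @ 10 + 1666.667ms (2)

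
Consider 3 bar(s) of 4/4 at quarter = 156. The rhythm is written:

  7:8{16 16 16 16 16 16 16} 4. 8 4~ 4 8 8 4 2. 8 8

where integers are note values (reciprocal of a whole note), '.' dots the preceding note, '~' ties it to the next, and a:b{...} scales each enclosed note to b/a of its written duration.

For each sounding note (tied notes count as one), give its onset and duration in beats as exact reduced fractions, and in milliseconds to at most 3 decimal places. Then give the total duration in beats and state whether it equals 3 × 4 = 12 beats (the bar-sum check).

1) 0.0ms=0b +109.89ms=2/7b
2) 109.89ms=2/7b +109.89ms=2/7b
3) 219.78ms=4/7b +109.89ms=2/7b
4) 329.67ms=6/7b +109.89ms=2/7b
5) 439.56ms=8/7b +109.89ms=2/7b
6) 549.451ms=10/7b +109.89ms=2/7b
7) 659.341ms=12/7b +109.89ms=2/7b
8) 769.231ms=2b +576.923ms=3/2b
9) 1346.154ms=7/2b +192.308ms=1/2b
10) 1538.462ms=4b +769.231ms=2b
11) 2307.692ms=6b +192.308ms=1/2b
12) 2500.0ms=13/2b +192.308ms=1/2b
13) 2692.308ms=7b +384.615ms=1b
14) 3076.923ms=8b +1153.846ms=3b
15) 4230.769ms=11b +192.308ms=1/2b
16) 4423.077ms=23/2b +192.308ms=1/2b
Σ=12b of 12 (156bpm 4/4) — PASS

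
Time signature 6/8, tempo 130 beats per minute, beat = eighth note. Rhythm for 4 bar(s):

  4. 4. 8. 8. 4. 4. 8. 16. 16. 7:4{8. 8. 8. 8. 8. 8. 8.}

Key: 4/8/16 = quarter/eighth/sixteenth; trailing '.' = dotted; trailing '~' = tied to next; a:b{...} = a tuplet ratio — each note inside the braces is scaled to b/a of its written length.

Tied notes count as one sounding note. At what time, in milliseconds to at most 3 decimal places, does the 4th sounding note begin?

1. 0.0ms @ 0 + 1384.615ms (3)
2. 1384.615ms @ 3 + 1384.615ms (3)
3. 2769.231ms @ 6 + 692.308ms (3/2)
4. 3461.538ms @ 15/2 + 692.308ms (3/2)
5. 4153.846ms @ 9 + 1384.615ms (3)
6. 5538.462ms @ 12 + 1384.615ms (3)
7. 6923.077ms @ 15 + 692.308ms (3/2)
8. 7615.385ms @ 33/2 + 346.154ms (3/4)
9. 7961.538ms @ 69/4 + 346.154ms (3/4)
10. 8307.692ms @ 18 + 395.604ms (6/7)
11. 8703.297ms @ 132/7 + 395.604ms (6/7)
12. 9098.901ms @ 138/7 + 395.604ms (6/7)
13. 9494.505ms @ 144/7 + 395.604ms (6/7)
14. 9890.11ms @ 150/7 + 395.604ms (6/7)
15. 10285.714ms @ 156/7 + 395.604ms (6/7)
16. 10681.319ms @ 162/7 + 395.604ms (6/7)

note 4 onset = 15/2b = 3461.538ms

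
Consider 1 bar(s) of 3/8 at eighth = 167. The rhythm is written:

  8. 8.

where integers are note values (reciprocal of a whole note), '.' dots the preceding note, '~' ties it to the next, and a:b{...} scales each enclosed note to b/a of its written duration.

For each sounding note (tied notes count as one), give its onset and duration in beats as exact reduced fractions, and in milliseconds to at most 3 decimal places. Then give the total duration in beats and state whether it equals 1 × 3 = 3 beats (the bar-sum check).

1) 0.0ms=0b +538.922ms=3/2b
2) 538.922ms=3/2b +538.922ms=3/2b
Σ=3b of 3 (167bpm 3/8) — PASS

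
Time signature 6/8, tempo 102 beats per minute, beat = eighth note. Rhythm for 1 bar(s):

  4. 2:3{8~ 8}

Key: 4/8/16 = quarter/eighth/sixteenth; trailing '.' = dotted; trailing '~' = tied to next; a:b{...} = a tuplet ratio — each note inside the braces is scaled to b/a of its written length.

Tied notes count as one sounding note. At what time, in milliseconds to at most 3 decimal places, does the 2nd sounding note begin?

note 2 onset = 3b = 1764.706ms

1. 0.0ms @ 0 + 1764.706ms (3)
2. 1764.706ms @ 3 + 1764.706ms (3)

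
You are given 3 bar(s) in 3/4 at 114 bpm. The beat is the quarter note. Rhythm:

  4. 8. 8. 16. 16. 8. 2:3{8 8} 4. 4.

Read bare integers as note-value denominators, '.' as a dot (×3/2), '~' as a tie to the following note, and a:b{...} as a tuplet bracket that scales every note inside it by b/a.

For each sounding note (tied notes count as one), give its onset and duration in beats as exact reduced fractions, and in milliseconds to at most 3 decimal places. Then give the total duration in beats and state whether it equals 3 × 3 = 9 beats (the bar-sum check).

1) 0.0ms=0b +789.474ms=3/2b
2) 789.474ms=3/2b +394.737ms=3/4b
3) 1184.211ms=9/4b +394.737ms=3/4b
4) 1578.947ms=3b +197.368ms=3/8b
5) 1776.316ms=27/8b +197.368ms=3/8b
6) 1973.684ms=15/4b +394.737ms=3/4b
7) 2368.421ms=9/2b +394.737ms=3/4b
8) 2763.158ms=21/4b +394.737ms=3/4b
9) 3157.895ms=6b +789.474ms=3/2b
10) 3947.368ms=15/2b +789.474ms=3/2b
Σ=9b of 9 (114bpm 3/4) — PASS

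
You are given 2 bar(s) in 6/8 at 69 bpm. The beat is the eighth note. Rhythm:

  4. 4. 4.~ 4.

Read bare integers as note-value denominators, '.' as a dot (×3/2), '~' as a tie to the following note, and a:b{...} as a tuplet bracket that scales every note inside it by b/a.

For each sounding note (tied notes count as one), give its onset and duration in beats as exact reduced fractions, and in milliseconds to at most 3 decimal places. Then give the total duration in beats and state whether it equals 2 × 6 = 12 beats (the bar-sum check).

1) 0.0ms=0b +2608.696ms=3b
2) 2608.696ms=3b +2608.696ms=3b
3) 5217.391ms=6b +5217.391ms=6b
Σ=12b of 12 (69bpm 6/8) — PASS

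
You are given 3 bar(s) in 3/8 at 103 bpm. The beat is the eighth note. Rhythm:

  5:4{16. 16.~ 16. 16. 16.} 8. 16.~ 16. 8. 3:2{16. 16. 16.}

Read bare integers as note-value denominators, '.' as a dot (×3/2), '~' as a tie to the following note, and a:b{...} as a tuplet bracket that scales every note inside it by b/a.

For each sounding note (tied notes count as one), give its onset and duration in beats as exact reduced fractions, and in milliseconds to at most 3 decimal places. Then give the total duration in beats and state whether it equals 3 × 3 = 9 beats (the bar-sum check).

1) 0.0ms=0b +349.515ms=3/5b
2) 349.515ms=3/5b +699.029ms=6/5b
3) 1048.544ms=9/5b +349.515ms=3/5b
4) 1398.058ms=12/5b +349.515ms=3/5b
5) 1747.573ms=3b +873.786ms=3/2b
6) 2621.359ms=9/2b +873.786ms=3/2b
7) 3495.146ms=6b +873.786ms=3/2b
8) 4368.932ms=15/2b +291.262ms=1/2b
9) 4660.194ms=8b +291.262ms=1/2b
10) 4951.456ms=17/2b +291.262ms=1/2b
Σ=9b of 9 (103bpm 3/8) — PASS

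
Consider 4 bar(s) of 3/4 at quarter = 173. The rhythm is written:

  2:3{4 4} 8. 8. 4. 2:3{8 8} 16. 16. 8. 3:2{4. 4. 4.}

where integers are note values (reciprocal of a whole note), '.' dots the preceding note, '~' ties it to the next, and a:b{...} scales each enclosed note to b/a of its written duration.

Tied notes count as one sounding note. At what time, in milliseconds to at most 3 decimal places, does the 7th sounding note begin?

1. 0.0ms @ 0 + 520.231ms (3/2)
2. 520.231ms @ 3/2 + 520.231ms (3/2)
3. 1040.462ms @ 3 + 260.116ms (3/4)
4. 1300.578ms @ 15/4 + 260.116ms (3/4)
5. 1560.694ms @ 9/2 + 520.231ms (3/2)
6. 2080.925ms @ 6 + 260.116ms (3/4)
7. 2341.04ms @ 27/4 + 260.116ms (3/4)
8. 2601.156ms @ 15/2 + 130.058ms (3/8)
9. 2731.214ms @ 63/8 + 130.058ms (3/8)
10. 2861.272ms @ 33/4 + 260.116ms (3/4)
11. 3121.387ms @ 9 + 346.821ms (1)
12. 3468.208ms @ 10 + 346.821ms (1)
13. 3815.029ms @ 11 + 346.821ms (1)

note 7 onset = 27/4b = 2341.04ms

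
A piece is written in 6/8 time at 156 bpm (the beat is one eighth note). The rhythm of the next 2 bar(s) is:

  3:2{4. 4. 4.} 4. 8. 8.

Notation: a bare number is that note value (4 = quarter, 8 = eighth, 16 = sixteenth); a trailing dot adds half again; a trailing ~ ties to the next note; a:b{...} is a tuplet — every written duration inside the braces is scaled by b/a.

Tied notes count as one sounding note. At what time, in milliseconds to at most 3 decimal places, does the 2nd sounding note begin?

1. 0.0ms @ 0 + 769.231ms (2)
2. 769.231ms @ 2 + 769.231ms (2)
3. 1538.462ms @ 4 + 769.231ms (2)
4. 2307.692ms @ 6 + 1153.846ms (3)
5. 3461.538ms @ 9 + 576.923ms (3/2)
6. 4038.462ms @ 21/2 + 576.923ms (3/2)

note 2 onset = 2b = 769.231ms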